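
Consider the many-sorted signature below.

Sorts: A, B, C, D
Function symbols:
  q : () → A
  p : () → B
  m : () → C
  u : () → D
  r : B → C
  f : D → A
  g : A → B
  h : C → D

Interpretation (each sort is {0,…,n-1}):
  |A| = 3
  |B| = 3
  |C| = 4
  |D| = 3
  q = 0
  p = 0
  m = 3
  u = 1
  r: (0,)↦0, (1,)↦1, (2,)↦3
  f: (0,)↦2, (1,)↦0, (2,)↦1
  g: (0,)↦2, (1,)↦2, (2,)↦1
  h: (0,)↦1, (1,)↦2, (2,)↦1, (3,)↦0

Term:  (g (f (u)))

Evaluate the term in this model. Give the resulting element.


  u = 1
  (f (u)) = f(1,) = 0
  (g (f (u))) = g(0,) = 2

value = 2


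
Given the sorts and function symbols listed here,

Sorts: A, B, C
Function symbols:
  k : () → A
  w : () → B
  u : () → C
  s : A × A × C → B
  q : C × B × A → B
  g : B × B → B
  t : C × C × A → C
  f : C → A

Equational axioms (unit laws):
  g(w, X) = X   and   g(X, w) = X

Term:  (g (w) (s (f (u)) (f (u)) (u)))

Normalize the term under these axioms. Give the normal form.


normal form = (s (f (u)) (f (u)) (u))

1. (g (w) (s (f (u)) (f (u)) (u)))  →  (s (f (u)) (f (u)) (u))


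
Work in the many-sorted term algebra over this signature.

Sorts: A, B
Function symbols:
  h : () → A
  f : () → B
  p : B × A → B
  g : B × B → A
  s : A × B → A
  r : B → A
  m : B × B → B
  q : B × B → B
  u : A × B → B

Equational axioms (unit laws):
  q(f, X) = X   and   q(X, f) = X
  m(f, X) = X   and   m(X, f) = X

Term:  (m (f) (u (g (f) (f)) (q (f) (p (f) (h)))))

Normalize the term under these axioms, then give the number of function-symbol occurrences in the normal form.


size = 7

1. (m (f) (u (g (f) (f)) (q (f) (p (f) (h)))))  →  (u (g (f) (f)) (q (f) (p (f) (h))))
2. (u (g (f) (f)) (q (f) (p (f) (h))))  →  (u (g (f) (f)) (p (f) (h)))
normal form: (u (g (f) (f)) (p (f) (h)))


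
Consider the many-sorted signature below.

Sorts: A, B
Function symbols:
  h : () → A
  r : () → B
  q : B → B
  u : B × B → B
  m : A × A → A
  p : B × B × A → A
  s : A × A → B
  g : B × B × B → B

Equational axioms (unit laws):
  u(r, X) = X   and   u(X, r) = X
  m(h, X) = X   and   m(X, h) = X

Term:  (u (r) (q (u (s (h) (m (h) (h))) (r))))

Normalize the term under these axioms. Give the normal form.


normal form = (q (s (h) (h)))

1. (u (r) (q (u (s (h) (m (h) (h))) (r))))  →  (q (u (s (h) (m (h) (h))) (r)))
2. (q (u (s (h) (m (h) (h))) (r)))  →  (q (s (h) (m (h) (h))))
3. (q (s (h) (m (h) (h))))  →  (q (s (h) (h)))


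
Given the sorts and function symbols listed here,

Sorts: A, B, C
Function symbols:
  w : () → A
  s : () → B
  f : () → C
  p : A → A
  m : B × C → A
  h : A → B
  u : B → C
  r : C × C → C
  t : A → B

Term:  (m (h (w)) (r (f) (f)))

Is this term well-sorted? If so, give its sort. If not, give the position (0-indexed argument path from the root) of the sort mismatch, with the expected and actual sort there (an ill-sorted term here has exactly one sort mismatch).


well-sorted; sort = A

    (w) : A
  (h (w)) : B
    (f) : C
    (f) : C
  (r (f) (f)) : C
(m (h (w)) (r (f) (f))) : A


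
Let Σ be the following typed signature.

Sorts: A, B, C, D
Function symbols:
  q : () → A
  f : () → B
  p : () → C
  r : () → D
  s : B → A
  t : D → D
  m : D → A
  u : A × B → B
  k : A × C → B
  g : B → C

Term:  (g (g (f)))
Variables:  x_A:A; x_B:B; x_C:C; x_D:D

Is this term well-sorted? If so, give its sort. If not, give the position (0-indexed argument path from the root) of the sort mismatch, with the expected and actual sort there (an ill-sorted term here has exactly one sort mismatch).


ill-sorted at position [0]: expected B, got C

    (f) : B
  (g (f)) : C
(g (g (f))) : ✗ arg 0 at [0] has sort C, expected B


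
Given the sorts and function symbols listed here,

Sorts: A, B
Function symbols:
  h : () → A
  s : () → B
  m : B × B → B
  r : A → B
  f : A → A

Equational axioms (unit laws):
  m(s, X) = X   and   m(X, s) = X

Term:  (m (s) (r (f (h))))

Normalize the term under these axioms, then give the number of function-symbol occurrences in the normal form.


1. (m (s) (r (f (h))))  →  (r (f (h)))
normal form: (r (f (h)))

size = 3


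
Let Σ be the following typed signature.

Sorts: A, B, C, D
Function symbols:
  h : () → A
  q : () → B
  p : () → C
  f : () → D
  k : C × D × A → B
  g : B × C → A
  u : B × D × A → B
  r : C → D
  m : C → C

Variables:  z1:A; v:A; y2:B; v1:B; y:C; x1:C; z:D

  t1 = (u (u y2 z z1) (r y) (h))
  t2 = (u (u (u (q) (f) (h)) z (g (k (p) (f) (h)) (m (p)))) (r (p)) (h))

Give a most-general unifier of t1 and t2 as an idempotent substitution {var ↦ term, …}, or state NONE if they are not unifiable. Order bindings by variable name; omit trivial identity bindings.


{y ↦ (p), y2 ↦ (u (q) (f) (h)), z1 ↦ (g (k (p) (f) (h)) (m (p)))}


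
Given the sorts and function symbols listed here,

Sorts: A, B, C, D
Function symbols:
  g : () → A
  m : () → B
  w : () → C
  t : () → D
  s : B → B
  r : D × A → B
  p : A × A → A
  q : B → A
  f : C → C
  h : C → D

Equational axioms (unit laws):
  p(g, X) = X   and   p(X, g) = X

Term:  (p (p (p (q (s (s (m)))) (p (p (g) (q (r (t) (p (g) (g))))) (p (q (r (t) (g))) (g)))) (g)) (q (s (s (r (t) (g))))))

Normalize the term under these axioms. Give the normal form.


1. (p (p (p (q (s (s (m)))) (p (p (g) (q (r (t) (p (g) (g))))) (p (q (r (t) (g))) (g)))) (g)) (q (s (s (r (t) (g))))))  →  (p (p (q (s (s (m)))) (p (p (g) (q (r (t) (p (g) (g))))) (p (q (r (t) (g))) (g)))) (q (s (s (r (t) (g))))))
2. (p (p (q (s (s (m)))) (p (p (g) (q (r (t) (p (g) (g))))) (p (q (r (t) (g))) (g)))) (q (s (s (r (t) (g))))))  →  (p (p (q (s (s (m)))) (p (q (r (t) (p (g) (g)))) (p (q (r (t) (g))) (g)))) (q (s (s (r (t) (g))))))
3. (p (p (q (s (s (m)))) (p (q (r (t) (p (g) (g)))) (p (q (r (t) (g))) (g)))) (q (s (s (r (t) (g))))))  →  (p (p (q (s (s (m)))) (p (q (r (t) (g))) (p (q (r (t) (g))) (g)))) (q (s (s (r (t) (g))))))
4. (p (p (q (s (s (m)))) (p (q (r (t) (g))) (p (q (r (t) (g))) (g)))) (q (s (s (r (t) (g))))))  →  (p (p (q (s (s (m)))) (p (q (r (t) (g))) (q (r (t) (g))))) (q (s (s (r (t) (g))))))

normal form = (p (p (q (s (s (m)))) (p (q (r (t) (g))) (q (r (t) (g))))) (q (s (s (r (t) (g))))))


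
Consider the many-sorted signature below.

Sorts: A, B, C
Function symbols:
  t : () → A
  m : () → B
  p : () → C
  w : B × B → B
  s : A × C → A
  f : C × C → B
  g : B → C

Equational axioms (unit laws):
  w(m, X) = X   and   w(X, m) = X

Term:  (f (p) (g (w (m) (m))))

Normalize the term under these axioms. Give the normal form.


normal form = (f (p) (g (m)))

1. (f (p) (g (w (m) (m))))  →  (f (p) (g (m)))


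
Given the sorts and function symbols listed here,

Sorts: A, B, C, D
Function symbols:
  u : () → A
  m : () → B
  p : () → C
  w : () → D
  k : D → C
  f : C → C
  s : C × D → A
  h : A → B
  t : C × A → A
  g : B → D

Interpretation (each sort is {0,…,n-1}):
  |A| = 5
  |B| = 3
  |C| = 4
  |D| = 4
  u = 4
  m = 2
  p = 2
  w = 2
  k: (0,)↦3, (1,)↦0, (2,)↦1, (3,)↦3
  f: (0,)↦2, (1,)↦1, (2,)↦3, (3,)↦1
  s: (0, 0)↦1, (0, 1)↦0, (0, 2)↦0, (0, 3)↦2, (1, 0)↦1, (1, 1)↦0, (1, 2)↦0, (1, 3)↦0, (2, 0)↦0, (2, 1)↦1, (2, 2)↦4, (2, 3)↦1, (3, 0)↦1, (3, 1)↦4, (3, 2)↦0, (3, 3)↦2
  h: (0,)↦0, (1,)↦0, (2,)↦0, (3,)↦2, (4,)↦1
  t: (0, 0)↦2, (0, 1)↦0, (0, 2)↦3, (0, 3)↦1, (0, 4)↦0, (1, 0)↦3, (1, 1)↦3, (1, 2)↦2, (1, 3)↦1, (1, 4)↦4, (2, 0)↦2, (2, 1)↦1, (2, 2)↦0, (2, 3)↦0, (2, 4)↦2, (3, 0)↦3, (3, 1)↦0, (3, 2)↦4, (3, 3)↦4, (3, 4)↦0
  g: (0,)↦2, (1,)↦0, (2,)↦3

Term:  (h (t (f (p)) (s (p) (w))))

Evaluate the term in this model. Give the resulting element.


value = 0

  p = 2
  (f (p)) = f(2,) = 3
  p = 2
  w = 2
  (s (p) (w)) = s(2, 2) = 4
  (t (f (p)) (s (p) (w))) = t(3, 4) = 0
  (h (t (f (p)) (s (p) (w)))) = h(0,) = 0


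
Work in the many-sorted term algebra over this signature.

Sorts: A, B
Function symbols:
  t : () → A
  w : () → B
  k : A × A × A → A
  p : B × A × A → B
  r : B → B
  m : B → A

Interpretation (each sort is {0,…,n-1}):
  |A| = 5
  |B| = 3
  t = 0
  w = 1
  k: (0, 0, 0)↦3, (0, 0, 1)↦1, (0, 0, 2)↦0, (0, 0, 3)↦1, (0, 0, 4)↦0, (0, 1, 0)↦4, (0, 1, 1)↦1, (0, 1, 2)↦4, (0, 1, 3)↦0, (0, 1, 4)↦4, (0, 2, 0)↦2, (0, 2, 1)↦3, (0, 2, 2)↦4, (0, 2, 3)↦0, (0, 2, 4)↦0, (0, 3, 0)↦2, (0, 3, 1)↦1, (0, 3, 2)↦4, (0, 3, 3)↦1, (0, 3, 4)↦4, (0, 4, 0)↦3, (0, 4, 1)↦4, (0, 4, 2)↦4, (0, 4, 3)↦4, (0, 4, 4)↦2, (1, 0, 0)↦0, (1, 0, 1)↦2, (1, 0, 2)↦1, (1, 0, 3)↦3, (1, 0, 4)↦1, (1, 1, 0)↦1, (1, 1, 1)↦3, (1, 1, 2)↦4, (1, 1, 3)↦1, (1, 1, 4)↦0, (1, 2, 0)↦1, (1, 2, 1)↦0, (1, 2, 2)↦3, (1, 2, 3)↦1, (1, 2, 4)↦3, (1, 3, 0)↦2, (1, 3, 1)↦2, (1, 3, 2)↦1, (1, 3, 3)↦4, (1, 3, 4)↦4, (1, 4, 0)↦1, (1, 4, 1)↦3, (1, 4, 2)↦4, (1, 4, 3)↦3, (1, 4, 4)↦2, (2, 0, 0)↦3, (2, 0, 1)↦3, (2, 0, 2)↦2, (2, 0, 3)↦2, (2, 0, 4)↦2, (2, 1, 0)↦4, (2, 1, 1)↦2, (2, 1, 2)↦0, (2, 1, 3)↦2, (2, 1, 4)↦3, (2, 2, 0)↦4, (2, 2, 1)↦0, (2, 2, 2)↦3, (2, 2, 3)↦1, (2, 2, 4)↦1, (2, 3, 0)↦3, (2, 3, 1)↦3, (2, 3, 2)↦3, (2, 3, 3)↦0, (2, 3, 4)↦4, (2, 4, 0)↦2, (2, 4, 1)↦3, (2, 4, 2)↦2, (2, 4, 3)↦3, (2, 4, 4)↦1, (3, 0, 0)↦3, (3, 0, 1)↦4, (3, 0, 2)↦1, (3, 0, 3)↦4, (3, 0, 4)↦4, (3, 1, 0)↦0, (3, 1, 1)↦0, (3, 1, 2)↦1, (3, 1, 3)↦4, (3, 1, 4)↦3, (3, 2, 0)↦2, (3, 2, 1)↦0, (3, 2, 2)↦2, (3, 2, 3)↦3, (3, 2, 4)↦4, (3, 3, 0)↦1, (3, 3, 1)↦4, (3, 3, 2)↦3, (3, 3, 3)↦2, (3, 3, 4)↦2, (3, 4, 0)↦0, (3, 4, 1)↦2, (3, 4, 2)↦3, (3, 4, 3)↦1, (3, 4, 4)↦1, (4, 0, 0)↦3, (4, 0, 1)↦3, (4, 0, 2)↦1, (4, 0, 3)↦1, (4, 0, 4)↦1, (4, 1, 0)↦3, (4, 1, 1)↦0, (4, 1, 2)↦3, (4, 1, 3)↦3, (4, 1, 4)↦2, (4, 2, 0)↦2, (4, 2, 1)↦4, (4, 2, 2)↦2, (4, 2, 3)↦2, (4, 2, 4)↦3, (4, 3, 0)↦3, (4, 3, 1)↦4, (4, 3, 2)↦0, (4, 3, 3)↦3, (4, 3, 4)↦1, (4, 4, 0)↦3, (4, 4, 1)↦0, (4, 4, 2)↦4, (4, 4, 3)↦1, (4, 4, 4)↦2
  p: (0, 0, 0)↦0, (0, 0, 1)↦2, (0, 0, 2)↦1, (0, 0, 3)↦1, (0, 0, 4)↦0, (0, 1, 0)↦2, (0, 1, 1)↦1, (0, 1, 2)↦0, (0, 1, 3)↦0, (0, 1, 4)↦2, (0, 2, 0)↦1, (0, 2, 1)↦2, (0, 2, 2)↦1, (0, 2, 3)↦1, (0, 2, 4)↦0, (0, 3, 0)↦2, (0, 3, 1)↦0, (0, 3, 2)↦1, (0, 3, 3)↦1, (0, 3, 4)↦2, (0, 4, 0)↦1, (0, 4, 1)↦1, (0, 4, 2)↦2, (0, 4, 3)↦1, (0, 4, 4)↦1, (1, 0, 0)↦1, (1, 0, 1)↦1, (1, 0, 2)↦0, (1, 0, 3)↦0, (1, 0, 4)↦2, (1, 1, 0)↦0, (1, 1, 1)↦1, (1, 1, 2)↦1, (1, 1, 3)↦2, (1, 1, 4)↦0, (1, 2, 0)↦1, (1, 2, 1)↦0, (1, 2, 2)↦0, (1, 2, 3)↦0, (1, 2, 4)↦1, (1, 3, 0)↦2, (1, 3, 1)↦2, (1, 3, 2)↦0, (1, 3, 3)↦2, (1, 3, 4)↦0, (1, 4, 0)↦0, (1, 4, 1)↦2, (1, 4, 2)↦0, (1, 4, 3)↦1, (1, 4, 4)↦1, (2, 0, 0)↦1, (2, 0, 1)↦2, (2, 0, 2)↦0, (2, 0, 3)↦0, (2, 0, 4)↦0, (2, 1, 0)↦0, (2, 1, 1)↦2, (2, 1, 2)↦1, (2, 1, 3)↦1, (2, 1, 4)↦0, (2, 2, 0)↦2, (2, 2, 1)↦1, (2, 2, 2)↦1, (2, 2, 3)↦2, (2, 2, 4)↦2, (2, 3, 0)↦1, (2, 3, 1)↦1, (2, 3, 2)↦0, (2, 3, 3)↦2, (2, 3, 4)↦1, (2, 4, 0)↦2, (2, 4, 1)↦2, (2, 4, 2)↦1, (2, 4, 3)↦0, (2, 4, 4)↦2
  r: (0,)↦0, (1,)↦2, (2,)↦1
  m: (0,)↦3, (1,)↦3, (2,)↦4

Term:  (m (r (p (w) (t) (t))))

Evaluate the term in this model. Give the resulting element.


value = 4

  w = 1
  t = 0
  t = 0
  (p (w) (t) (t)) = p(1, 0, 0) = 1
  (r (p (w) (t) (t))) = r(1,) = 2
  (m (r (p (w) (t) (t)))) = m(2,) = 4


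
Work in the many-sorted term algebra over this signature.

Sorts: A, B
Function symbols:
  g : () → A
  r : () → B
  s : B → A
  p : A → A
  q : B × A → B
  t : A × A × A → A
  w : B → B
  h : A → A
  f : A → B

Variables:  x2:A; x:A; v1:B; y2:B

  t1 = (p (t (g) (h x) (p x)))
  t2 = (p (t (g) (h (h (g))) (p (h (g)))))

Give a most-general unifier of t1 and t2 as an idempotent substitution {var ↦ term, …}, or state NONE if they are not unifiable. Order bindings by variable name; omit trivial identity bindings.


{x ↦ (h (g))}


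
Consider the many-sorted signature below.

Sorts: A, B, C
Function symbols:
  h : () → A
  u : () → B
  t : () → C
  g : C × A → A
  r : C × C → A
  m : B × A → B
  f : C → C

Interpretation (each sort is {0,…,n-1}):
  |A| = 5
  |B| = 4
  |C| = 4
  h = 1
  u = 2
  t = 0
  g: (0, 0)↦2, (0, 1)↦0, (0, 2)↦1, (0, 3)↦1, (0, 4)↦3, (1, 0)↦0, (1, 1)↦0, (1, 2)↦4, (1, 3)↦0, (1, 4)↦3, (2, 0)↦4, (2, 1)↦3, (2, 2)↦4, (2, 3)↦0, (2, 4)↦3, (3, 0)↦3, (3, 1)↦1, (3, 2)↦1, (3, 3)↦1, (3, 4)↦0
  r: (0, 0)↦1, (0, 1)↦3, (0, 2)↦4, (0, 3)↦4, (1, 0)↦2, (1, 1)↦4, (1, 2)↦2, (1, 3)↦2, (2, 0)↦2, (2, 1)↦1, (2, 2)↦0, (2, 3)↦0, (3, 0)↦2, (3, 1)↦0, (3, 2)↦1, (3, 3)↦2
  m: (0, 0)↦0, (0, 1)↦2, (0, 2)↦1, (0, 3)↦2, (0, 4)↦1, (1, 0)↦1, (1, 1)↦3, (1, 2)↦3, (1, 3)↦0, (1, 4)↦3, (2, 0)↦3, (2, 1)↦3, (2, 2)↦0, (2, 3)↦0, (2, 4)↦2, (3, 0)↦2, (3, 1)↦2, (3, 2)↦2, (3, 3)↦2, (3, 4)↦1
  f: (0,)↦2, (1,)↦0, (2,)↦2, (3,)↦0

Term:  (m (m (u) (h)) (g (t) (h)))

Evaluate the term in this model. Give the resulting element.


  u = 2
  h = 1
  (m (u) (h)) = m(2, 1) = 3
  t = 0
  h = 1
  (g (t) (h)) = g(0, 1) = 0
  (m (m (u) (h)) (g (t) (h))) = m(3, 0) = 2

value = 2


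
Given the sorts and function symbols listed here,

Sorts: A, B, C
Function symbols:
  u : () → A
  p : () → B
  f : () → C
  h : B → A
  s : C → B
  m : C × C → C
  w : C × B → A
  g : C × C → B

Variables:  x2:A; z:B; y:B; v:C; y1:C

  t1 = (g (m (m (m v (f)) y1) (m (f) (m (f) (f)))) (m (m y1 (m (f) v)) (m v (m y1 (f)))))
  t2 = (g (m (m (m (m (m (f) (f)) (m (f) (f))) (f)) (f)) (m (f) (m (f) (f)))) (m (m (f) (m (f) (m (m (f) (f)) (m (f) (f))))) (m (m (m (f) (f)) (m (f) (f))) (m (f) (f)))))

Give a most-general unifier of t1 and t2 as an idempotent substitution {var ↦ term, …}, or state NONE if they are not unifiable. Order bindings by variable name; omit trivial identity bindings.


{v ↦ (m (m (f) (f)) (m (f) (f))), y1 ↦ (f)}


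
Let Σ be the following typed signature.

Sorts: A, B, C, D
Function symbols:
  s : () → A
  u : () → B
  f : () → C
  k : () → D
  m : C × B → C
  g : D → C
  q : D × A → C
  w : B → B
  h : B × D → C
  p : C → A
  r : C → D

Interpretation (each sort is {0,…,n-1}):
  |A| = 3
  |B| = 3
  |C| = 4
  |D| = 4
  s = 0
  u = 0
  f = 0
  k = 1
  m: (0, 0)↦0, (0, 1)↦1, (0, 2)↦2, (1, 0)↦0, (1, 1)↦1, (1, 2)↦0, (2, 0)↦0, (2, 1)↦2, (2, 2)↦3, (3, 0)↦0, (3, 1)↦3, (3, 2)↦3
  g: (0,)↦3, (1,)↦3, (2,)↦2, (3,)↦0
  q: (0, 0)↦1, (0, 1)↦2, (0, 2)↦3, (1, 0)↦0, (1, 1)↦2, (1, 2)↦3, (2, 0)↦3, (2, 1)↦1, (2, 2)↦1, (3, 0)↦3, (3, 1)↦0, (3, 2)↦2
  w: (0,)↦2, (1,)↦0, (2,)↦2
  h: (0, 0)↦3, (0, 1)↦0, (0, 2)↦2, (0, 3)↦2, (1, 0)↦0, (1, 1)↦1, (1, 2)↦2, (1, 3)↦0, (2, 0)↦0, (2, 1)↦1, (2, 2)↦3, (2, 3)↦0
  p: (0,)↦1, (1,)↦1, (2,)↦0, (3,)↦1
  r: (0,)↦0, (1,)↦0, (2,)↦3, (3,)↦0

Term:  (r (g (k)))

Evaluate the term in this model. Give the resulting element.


value = 0

  k = 1
  (g (k)) = g(1,) = 3
  (r (g (k))) = r(3,) = 0


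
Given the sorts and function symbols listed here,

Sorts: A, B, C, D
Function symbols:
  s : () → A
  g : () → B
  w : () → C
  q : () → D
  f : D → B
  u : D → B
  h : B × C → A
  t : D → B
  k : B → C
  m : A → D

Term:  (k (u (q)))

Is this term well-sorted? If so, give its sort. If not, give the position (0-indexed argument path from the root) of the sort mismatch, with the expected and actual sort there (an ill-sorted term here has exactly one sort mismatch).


    (q) : D
  (u (q)) : B
(k (u (q))) : C

well-sorted; sort = C


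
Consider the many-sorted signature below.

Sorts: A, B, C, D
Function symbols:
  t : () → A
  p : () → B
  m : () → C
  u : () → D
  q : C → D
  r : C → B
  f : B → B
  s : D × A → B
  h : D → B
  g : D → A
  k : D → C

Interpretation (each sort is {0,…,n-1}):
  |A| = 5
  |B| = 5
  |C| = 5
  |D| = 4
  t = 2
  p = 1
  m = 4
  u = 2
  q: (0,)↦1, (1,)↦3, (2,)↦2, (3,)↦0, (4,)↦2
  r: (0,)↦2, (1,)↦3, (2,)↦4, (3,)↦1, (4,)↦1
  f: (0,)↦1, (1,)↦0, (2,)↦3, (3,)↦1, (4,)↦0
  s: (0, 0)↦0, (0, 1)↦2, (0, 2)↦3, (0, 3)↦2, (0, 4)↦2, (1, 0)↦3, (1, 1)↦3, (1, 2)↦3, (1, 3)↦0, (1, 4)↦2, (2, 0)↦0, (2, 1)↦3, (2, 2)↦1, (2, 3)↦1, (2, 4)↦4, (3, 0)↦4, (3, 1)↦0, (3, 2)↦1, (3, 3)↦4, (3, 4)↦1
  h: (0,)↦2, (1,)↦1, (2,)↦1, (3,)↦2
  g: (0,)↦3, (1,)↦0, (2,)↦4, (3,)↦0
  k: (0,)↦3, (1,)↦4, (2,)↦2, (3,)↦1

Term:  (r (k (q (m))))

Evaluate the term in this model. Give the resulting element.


value = 4

  m = 4
  (q (m)) = q(4,) = 2
  (k (q (m))) = k(2,) = 2
  (r (k (q (m)))) = r(2,) = 4


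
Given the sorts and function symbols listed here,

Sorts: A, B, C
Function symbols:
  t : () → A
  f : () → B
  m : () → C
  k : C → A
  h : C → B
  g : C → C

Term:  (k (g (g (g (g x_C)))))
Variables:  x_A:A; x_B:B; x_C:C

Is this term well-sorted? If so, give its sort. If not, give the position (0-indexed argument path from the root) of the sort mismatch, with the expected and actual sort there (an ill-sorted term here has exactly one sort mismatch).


well-sorted; sort = A

          x_C : C
        (g x_C) : C
      (g (g x_C)) : C
    (g (g (g x_C))) : C
  (g (g (g (g x_C)))) : C
(k (g (g (g (g x_C))))) : A


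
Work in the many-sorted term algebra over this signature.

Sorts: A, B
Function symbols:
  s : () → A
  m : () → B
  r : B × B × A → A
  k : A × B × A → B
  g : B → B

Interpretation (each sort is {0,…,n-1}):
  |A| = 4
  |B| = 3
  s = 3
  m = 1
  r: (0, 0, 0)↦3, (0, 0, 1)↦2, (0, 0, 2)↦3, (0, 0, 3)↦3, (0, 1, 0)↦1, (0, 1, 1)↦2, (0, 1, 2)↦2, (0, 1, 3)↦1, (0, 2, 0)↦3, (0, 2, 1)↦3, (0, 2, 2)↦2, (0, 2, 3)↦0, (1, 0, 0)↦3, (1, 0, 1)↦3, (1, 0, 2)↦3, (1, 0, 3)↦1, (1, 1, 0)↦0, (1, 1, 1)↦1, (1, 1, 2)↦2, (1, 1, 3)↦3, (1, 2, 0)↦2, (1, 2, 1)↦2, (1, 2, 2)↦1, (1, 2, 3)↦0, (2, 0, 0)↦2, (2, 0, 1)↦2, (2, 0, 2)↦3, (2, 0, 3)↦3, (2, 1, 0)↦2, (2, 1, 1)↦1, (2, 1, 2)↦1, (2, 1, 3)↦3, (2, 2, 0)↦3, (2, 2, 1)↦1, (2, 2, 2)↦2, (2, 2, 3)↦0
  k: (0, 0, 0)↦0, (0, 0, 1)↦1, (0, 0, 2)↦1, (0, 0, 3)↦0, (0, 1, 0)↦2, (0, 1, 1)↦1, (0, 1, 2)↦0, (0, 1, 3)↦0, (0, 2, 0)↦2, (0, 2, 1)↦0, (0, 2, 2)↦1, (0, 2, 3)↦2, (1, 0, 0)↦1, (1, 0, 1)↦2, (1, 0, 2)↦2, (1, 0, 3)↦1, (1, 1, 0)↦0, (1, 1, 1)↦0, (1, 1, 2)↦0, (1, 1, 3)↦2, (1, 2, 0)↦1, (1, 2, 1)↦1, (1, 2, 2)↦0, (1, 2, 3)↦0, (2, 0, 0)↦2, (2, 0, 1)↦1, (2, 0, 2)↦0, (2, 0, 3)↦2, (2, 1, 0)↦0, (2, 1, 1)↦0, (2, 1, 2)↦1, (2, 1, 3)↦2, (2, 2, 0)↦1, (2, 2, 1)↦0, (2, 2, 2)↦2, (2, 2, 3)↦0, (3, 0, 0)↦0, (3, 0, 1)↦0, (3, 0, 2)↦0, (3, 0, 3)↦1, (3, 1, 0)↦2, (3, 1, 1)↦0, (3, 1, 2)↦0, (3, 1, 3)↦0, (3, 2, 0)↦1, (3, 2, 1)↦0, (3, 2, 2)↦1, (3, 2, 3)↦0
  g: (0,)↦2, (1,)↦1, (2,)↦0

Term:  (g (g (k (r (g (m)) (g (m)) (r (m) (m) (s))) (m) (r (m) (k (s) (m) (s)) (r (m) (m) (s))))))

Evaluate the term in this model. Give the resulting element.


  m = 1
  (g (m)) = g(1,) = 1
  m = 1
  (g (m)) = g(1,) = 1
  m = 1
  m = 1
  s = 3
  (r (m) (m) (s)) = r(1, 1, 3) = 3
  (r (g (m)) (g (m)) (r (m) (m) (s))) = r(1, 1, 3) = 3
  m = 1
  m = 1
  s = 3
  m = 1
  s = 3
  (k (s) (m) (s)) = k(3, 1, 3) = 0
  m = 1
  m = 1
  s = 3
  (r (m) (m) (s)) = r(1, 1, 3) = 3
  (r (m) (k (s) (m) (s)) (r (m) (m) (s))) = r(1, 0, 3) = 1
  (k (r (g (m)) (g (m)) (r (m) (m) (s))) (m) (r (m) (k (s) (m) (s)) (r (m) (m) (s)))) = k(3, 1, 1) = 0
  (g (k (r (g (m)) (g (m)) (r (m) (m) (s))) (m) (r (m) (k (s) (m) (s)) (r (m) (m) (s))))) = g(0,) = 2
  (g (g (k (r (g (m)) (g (m)) (r (m) (m) (s))) (m) (r (m) (k (s) (m) (s)) (r (m) (m) (s)))))) = g(2,) = 0

value = 0


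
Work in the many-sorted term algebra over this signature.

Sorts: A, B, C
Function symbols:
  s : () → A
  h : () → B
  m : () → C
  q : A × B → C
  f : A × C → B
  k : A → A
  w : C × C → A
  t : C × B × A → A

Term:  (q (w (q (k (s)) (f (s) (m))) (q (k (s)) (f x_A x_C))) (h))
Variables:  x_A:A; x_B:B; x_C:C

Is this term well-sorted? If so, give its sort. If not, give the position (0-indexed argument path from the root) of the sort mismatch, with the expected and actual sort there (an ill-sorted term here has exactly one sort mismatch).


well-sorted; sort = C

        (s) : A
      (k (s)) : A
        (s) : A
        (m) : C
      (f (s) (m)) : B
    (q (k (s)) (f (s) (m))) : C
        (s) : A
      (k (s)) : A
        x_A : A
        x_C : C
      (f x_A x_C) : B
    (q (k (s)) (f x_A x_C)) : C
  (w (q (k (s)) (f (s) (m))) (q (k (s)) (f x_A x_C))) : A
  (h) : B
(q (w (q (k (s)) (f (s) (m))) (q (k (s)) (f x_A x_C))) (h)) : C


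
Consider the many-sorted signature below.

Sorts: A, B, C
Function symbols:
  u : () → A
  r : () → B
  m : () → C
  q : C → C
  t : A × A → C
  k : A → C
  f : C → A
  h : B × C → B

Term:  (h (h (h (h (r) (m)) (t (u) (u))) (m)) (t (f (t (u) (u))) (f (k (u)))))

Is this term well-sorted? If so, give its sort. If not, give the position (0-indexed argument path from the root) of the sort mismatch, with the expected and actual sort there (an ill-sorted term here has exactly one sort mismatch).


        (r) : B
        (m) : C
      (h (r) (m)) : B
        (u) : A
        (u) : A
      (t (u) (u)) : C
    (h (h (r) (m)) (t (u) (u))) : B
    (m) : C
  (h (h (h (r) (m)) (t (u) (u))) (m)) : B
        (u) : A
        (u) : A
      (t (u) (u)) : C
    (f (t (u) (u))) : A
        (u) : A
      (k (u)) : C
    (f (k (u))) : A
  (t (f (t (u) (u))) (f (k (u)))) : C
(h (h (h (h (r) (m)) (t (u) (u))) (m)) (t (f (t (u) (u))) (f (k (u))))) : B

well-sorted; sort = B


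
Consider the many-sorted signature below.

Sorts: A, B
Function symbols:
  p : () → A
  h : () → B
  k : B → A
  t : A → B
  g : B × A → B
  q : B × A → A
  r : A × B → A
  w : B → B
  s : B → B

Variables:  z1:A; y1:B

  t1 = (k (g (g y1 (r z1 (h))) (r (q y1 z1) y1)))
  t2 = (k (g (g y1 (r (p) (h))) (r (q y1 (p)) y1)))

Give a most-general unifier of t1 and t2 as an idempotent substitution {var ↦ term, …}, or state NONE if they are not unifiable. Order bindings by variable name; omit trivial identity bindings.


{z1 ↦ (p)}


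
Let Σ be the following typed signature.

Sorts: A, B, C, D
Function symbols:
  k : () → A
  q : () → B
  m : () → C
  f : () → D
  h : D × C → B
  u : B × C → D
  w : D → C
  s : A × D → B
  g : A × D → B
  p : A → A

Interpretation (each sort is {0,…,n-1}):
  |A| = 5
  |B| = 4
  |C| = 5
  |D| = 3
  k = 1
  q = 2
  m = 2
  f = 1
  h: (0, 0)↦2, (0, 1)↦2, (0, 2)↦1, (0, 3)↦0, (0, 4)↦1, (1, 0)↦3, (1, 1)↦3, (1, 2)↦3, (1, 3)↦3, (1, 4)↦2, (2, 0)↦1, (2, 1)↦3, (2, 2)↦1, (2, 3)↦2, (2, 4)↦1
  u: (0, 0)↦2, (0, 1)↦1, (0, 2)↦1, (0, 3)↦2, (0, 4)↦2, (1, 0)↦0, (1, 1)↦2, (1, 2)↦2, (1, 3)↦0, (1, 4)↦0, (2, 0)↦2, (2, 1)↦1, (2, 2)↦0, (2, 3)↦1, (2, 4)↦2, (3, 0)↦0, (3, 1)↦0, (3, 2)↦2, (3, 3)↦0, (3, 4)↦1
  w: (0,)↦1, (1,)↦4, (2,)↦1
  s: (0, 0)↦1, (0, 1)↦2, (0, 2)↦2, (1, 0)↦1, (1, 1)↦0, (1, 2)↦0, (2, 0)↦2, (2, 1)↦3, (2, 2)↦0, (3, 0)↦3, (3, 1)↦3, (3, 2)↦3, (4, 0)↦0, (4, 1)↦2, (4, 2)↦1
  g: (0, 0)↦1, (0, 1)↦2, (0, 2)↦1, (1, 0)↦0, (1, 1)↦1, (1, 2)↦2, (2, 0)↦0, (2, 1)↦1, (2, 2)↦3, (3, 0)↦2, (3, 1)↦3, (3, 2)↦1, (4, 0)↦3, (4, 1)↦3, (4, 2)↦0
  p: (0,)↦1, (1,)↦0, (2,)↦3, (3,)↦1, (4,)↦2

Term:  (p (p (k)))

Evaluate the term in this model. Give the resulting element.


  k = 1
  (p (k)) = p(1,) = 0
  (p (p (k))) = p(0,) = 1

value = 1


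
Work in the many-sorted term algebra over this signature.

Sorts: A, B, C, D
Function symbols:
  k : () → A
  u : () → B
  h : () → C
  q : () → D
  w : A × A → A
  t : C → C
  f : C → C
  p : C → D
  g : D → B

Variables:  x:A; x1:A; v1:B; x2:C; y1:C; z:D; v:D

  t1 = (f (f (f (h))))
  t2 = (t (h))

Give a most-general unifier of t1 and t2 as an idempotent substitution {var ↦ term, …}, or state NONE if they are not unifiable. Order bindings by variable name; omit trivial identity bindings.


NONE (not unifiable)

head clash or occurs-check failure — not unifiable


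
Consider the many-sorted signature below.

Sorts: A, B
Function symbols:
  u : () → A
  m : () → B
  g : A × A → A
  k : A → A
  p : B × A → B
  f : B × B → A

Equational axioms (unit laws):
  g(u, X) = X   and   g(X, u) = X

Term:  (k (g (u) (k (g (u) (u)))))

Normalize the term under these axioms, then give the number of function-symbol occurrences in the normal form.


1. (k (g (u) (k (g (u) (u)))))  →  (k (k (g (u) (u))))
2. (k (k (g (u) (u))))  →  (k (k (u)))
normal form: (k (k (u)))

size = 3


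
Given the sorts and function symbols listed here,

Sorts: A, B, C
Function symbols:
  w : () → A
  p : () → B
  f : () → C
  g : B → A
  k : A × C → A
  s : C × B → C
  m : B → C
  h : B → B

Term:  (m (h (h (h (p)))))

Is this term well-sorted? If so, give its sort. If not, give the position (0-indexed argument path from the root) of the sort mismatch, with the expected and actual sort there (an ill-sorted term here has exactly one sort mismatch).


well-sorted; sort = C

        (p) : B
      (h (p)) : B
    (h (h (p))) : B
  (h (h (h (p)))) : B
(m (h (h (h (p))))) : C


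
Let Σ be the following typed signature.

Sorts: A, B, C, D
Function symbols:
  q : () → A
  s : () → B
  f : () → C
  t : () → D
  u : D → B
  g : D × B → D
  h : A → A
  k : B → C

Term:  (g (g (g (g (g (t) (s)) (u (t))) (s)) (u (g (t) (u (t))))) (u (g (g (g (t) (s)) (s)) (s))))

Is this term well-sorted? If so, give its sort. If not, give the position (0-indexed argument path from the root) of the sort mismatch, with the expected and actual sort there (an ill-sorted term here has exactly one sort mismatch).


well-sorted; sort = D

          (t) : D
          (s) : B
        (g (t) (s)) : D
          (t) : D
        (u (t)) : B
      (g (g (t) (s)) (u (t))) : D
      (s) : B
    (g (g (g (t) (s)) (u (t))) (s)) : D
        (t) : D
          (t) : D
        (u (t)) : B
      (g (t) (u (t))) : D
    (u (g (t) (u (t)))) : B
  (g (g (g (g (t) (s)) (u (t))) (s)) (u (g (t) (u (t))))) : D
          (t) : D
          (s) : B
        (g (t) (s)) : D
        (s) : B
      (g (g (t) (s)) (s)) : D
      (s) : B
    (g (g (g (t) (s)) (s)) (s)) : D
  (u (g (g (g (t) (s)) (s)) (s))) : B
(g (g (g (g (g (t) (s)) (u (t))) (s)) (u (g (t) (u (t))))) (u (g (g (g (t) (s)) (s)) (s)))) : D


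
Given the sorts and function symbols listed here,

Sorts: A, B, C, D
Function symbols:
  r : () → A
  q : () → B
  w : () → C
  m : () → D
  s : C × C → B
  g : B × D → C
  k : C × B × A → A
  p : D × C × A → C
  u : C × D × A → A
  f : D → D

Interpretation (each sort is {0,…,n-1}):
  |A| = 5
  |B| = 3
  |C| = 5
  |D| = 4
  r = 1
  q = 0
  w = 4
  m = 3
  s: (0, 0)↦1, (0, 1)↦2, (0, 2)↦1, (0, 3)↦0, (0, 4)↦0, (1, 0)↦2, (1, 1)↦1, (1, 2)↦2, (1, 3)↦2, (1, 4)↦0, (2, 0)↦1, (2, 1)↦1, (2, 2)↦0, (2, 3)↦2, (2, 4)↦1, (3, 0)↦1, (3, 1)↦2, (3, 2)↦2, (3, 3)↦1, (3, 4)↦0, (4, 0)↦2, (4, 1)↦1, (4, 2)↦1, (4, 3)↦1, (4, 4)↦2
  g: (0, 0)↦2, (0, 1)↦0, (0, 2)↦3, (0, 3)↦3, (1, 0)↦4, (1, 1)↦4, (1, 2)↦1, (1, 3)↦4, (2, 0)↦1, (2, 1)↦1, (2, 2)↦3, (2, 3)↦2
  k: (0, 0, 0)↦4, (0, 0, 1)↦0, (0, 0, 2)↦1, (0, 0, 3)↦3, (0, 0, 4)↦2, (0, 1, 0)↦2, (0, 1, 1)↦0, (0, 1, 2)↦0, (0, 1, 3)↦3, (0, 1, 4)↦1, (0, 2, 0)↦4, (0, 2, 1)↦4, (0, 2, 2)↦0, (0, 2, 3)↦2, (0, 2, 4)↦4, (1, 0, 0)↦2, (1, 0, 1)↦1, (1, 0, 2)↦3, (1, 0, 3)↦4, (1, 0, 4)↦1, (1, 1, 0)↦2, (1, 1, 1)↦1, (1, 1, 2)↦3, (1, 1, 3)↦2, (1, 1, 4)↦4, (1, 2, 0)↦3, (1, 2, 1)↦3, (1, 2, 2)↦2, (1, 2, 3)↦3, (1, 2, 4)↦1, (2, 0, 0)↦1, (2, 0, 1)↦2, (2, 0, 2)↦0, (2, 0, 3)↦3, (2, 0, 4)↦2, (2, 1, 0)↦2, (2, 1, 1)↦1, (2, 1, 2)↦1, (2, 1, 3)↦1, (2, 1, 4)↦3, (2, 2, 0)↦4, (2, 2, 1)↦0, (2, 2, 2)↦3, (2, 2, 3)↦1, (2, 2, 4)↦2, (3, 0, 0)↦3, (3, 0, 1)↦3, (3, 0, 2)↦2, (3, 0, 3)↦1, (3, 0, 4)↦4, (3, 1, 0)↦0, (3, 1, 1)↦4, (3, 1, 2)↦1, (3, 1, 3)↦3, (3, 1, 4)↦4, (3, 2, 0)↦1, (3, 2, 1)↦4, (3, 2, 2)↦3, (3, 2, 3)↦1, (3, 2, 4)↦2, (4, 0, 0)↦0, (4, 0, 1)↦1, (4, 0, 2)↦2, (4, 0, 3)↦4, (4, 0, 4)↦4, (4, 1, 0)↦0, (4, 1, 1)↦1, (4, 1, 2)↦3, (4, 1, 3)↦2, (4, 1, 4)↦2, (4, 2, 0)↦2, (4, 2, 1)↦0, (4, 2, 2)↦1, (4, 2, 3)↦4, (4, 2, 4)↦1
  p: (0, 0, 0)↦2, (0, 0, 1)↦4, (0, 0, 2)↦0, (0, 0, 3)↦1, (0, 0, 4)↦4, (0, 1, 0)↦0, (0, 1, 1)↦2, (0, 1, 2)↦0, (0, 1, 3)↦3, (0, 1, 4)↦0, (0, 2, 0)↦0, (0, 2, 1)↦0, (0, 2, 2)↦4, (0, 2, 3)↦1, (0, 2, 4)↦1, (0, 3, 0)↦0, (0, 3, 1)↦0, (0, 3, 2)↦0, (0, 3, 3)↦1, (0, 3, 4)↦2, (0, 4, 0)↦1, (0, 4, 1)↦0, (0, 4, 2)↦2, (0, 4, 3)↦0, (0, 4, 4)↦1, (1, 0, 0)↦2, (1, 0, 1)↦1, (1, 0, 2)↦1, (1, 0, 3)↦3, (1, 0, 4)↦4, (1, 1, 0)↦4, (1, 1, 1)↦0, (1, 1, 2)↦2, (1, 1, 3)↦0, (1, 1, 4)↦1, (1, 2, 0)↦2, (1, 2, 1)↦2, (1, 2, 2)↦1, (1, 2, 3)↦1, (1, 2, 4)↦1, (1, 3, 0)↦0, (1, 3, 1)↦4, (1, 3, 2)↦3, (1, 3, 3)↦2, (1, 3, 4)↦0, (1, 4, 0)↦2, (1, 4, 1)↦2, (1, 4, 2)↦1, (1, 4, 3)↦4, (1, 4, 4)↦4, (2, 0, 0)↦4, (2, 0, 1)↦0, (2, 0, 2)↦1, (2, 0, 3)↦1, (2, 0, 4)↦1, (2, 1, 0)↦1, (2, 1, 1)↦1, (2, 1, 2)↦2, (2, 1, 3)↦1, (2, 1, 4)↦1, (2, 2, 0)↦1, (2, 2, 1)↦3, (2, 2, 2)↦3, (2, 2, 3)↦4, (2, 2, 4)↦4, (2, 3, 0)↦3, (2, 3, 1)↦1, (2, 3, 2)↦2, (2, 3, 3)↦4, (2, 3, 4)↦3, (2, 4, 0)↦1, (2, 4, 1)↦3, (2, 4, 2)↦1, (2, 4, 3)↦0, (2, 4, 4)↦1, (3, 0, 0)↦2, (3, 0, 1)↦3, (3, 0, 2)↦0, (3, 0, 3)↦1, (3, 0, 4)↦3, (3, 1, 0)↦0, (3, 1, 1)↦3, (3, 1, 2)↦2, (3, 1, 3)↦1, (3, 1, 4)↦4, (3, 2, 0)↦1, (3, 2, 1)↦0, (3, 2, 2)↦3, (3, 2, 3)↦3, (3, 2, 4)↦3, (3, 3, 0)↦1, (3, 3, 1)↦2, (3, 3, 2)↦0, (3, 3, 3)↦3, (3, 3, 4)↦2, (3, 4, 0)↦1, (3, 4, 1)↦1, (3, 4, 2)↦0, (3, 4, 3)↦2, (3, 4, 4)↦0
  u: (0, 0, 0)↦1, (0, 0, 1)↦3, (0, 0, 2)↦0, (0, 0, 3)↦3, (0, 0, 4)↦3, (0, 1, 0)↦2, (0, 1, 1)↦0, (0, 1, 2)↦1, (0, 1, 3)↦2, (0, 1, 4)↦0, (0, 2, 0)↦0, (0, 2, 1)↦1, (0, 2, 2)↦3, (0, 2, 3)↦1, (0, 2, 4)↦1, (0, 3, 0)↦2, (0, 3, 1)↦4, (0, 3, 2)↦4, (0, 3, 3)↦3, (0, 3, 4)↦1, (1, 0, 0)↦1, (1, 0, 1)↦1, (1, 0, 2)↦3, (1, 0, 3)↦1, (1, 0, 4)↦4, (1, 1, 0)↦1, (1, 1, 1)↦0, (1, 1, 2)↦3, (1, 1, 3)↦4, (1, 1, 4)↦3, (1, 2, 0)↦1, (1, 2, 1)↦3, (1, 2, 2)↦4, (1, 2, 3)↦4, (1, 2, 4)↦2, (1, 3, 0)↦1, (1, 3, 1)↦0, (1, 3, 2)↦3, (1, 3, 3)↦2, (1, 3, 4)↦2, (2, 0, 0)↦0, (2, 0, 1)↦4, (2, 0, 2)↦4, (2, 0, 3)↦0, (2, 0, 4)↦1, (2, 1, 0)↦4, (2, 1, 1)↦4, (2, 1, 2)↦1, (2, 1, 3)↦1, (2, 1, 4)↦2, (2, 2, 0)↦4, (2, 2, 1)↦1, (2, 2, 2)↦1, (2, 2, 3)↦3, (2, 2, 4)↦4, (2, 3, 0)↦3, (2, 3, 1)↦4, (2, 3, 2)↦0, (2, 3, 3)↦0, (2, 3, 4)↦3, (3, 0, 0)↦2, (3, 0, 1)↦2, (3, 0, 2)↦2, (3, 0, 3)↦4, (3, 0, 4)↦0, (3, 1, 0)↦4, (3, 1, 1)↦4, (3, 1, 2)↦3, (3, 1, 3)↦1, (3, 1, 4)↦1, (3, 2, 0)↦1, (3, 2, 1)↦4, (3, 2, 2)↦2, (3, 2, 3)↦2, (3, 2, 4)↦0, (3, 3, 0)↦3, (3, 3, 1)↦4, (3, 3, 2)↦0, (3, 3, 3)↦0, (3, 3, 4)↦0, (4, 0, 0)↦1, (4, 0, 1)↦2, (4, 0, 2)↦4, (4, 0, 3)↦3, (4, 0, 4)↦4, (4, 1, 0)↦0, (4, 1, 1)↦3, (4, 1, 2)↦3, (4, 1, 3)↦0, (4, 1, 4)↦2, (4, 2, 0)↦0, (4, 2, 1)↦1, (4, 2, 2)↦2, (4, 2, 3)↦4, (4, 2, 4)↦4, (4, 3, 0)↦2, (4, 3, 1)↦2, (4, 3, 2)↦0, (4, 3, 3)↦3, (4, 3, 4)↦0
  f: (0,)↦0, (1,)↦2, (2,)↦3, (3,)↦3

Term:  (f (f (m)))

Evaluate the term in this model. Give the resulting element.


  m = 3
  (f (m)) = f(3,) = 3
  (f (f (m))) = f(3,) = 3

value = 3


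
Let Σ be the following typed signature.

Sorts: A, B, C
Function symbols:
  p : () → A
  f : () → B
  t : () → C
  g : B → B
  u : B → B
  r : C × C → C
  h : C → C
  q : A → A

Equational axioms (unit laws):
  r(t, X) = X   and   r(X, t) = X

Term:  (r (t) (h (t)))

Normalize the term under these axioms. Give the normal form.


normal form = (h (t))

1. (r (t) (h (t)))  →  (h (t))


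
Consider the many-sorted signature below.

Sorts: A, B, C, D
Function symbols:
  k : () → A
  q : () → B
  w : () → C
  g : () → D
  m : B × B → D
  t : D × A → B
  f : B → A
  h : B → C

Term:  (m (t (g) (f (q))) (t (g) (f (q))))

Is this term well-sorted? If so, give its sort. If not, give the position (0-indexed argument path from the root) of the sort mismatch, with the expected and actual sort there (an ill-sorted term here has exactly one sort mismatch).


well-sorted; sort = D

    (g) : D
      (q) : B
    (f (q)) : A
  (t (g) (f (q))) : B
    (g) : D
      (q) : B
    (f (q)) : A
  (t (g) (f (q))) : B
(m (t (g) (f (q))) (t (g) (f (q)))) : D


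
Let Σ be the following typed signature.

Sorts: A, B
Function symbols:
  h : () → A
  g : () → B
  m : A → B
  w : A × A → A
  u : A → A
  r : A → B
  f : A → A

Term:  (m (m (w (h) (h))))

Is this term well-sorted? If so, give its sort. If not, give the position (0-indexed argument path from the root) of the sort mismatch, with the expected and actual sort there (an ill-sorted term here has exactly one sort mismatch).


      (h) : A
      (h) : A
    (w (h) (h)) : A
  (m (w (h) (h))) : B
(m (m (w (h) (h)))) : ✗ arg 0 at [0] has sort B, expected A

ill-sorted at position [0]: expected A, got B


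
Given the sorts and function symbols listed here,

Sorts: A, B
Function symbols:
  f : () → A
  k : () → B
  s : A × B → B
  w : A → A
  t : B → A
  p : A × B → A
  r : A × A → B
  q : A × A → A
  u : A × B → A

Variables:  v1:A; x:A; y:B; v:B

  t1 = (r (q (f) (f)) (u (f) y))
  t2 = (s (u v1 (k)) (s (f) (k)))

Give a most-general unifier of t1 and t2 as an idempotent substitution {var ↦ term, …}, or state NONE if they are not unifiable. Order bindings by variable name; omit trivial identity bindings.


NONE (not unifiable)

head clash or occurs-check failure — not unifiable


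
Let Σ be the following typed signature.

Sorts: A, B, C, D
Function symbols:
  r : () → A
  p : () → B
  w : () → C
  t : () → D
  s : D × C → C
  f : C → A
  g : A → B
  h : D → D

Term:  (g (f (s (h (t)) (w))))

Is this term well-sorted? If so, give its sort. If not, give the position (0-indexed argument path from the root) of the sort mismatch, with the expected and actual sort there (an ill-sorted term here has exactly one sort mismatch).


        (t) : D
      (h (t)) : D
      (w) : C
    (s (h (t)) (w)) : C
  (f (s (h (t)) (w))) : A
(g (f (s (h (t)) (w)))) : B

well-sorted; sort = B


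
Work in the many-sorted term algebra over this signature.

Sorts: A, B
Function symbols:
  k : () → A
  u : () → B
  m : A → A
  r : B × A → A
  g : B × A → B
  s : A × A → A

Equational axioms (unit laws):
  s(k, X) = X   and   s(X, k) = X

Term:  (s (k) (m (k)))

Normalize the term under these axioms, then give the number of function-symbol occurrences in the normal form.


1. (s (k) (m (k)))  →  (m (k))
normal form: (m (k))

size = 2


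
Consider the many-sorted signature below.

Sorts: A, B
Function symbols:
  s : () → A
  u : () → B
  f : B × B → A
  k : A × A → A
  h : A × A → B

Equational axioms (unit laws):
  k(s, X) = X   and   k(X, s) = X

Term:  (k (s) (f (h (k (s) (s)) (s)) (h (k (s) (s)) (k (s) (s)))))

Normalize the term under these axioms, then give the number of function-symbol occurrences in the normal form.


1. (k (s) (f (h (k (s) (s)) (s)) (h (k (s) (s)) (k (s) (s)))))  →  (f (h (k (s) (s)) (s)) (h (k (s) (s)) (k (s) (s))))
2. (f (h (k (s) (s)) (s)) (h (k (s) (s)) (k (s) (s))))  →  (f (h (s) (s)) (h (k (s) (s)) (k (s) (s))))
3. (f (h (s) (s)) (h (k (s) (s)) (k (s) (s))))  →  (f (h (s) (s)) (h (s) (k (s) (s))))
4. (f (h (s) (s)) (h (s) (k (s) (s))))  →  (f (h (s) (s)) (h (s) (s)))
normal form: (f (h (s) (s)) (h (s) (s)))

size = 7


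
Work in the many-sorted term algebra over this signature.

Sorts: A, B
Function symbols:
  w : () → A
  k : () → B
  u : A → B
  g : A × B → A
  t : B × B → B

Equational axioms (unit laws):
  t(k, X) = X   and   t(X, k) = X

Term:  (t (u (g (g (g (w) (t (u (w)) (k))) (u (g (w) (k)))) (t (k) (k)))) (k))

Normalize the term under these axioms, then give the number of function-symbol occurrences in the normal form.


1. (t (u (g (g (g (w) (t (u (w)) (k))) (u (g (w) (k)))) (t (k) (k)))) (k))  →  (u (g (g (g (w) (t (u (w)) (k))) (u (g (w) (k)))) (t (k) (k))))
2. (u (g (g (g (w) (t (u (w)) (k))) (u (g (w) (k)))) (t (k) (k))))  →  (u (g (g (g (w) (u (w))) (u (g (w) (k)))) (t (k) (k))))
3. (u (g (g (g (w) (u (w))) (u (g (w) (k)))) (t (k) (k))))  →  (u (g (g (g (w) (u (w))) (u (g (w) (k)))) (k)))
normal form: (u (g (g (g (w) (u (w))) (u (g (w) (k)))) (k)))

size = 12


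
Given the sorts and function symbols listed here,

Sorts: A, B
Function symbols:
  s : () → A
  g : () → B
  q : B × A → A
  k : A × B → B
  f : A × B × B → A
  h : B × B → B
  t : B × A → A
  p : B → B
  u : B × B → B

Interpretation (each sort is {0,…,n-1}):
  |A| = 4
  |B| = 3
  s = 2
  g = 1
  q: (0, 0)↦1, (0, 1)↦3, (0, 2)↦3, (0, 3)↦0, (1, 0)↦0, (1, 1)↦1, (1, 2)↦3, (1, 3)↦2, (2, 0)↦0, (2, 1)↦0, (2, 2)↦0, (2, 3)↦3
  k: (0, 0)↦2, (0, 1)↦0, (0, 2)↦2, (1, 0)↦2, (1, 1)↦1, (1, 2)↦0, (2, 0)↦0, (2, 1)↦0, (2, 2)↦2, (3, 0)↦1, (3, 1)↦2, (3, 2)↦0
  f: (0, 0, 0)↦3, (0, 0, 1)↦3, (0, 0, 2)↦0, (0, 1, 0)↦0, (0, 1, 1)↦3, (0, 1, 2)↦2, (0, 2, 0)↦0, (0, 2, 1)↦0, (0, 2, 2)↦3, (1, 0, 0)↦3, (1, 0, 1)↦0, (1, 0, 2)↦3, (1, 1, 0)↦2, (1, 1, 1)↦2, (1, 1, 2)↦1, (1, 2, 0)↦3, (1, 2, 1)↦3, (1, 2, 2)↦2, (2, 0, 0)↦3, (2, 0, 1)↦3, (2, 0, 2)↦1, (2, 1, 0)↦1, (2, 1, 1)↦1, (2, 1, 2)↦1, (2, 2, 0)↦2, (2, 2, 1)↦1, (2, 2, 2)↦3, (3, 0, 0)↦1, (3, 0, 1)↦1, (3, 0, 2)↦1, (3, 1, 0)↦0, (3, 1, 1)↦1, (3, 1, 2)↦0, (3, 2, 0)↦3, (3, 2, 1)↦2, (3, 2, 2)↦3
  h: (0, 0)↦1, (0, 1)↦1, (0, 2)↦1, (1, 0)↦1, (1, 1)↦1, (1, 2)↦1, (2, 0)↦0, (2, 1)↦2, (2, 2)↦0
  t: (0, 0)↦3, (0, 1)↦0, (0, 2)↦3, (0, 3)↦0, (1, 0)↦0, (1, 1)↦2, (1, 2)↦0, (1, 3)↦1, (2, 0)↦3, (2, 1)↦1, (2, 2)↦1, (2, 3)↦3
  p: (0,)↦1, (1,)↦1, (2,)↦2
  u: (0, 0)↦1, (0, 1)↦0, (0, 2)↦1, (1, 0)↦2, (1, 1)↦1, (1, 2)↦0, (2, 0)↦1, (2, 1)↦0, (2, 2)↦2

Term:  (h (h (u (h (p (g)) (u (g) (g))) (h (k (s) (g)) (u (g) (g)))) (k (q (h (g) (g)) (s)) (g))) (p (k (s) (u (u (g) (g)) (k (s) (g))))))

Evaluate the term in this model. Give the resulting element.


value = 1

  g = 1
  (p (g)) = p(1,) = 1
  g = 1
  g = 1
  (u (g) (g)) = u(1, 1) = 1
  (h (p (g)) (u (g) (g))) = h(1, 1) = 1
  s = 2
  g = 1
  (k (s) (g)) = k(2, 1) = 0
  g = 1
  g = 1
  (u (g) (g)) = u(1, 1) = 1
  (h (k (s) (g)) (u (g) (g))) = h(0, 1) = 1
  (u (h (p (g)) (u (g) (g))) (h (k (s) (g)) (u (g) (g)))) = u(1, 1) = 1
  g = 1
  g = 1
  (h (g) (g)) = h(1, 1) = 1
  s = 2
  (q (h (g) (g)) (s)) = q(1, 2) = 3
  g = 1
  (k (q (h (g) (g)) (s)) (g)) = k(3, 1) = 2
  (h (u (h (p (g)) (u (g) (g))) (h (k (s) (g)) (u (g) (g)))) (k (q (h (g) (g)) (s)) (g))) = h(1, 2) = 1
  s = 2
  g = 1
  g = 1
  (u (g) (g)) = u(1, 1) = 1
  s = 2
  g = 1
  (k (s) (g)) = k(2, 1) = 0
  (u (u (g) (g)) (k (s) (g))) = u(1, 0) = 2
  (k (s) (u (u (g) (g)) (k (s) (g)))) = k(2, 2) = 2
  (p (k (s) (u (u (g) (g)) (k (s) (g))))) = p(2,) = 2
  (h (h (u (h (p (g)) (u (g) (g))) (h (k (s) (g)) (u (g) (g)))) (k (q (h (g) (g)) (s)) (g))) (p (k (s) (u (u (g) (g)) (k (s) (g)))))) = h(1, 2) = 1


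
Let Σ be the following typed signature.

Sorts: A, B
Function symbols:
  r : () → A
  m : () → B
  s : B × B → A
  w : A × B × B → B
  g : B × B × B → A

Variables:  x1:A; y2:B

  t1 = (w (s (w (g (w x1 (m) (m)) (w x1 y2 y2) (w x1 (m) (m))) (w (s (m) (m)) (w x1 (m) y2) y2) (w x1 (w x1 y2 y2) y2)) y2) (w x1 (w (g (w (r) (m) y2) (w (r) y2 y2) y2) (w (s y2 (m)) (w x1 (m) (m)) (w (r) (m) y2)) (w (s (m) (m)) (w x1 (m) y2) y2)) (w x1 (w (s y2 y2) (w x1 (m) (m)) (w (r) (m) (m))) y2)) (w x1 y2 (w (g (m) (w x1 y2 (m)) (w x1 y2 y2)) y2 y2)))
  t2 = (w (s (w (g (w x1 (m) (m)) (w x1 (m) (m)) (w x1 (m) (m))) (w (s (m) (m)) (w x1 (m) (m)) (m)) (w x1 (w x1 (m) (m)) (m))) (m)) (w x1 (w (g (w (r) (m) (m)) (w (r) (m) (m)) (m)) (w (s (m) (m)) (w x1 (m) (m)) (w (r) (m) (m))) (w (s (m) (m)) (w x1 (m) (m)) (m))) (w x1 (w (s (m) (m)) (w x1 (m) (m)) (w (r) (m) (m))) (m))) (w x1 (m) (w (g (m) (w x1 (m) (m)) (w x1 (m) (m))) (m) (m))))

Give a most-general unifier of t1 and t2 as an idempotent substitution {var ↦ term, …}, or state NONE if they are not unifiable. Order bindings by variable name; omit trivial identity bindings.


{y2 ↦ (m)}
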